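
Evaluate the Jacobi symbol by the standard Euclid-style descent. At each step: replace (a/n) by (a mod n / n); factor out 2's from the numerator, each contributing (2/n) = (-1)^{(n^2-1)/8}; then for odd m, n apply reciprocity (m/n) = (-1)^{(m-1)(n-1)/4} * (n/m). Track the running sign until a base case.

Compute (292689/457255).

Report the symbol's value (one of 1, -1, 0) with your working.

1

flip (292689/457255) -> (457255/292689): both odd, 292689 mod 4 = 1, 457255 mod 4 = 3, so the flip contributes +1; sign now +1
(457255/292689): 457255 mod 292689 = 164566, so (457255/292689) = (164566/292689)
factor out 2^1: 164566 = 2^1·82283; with 292689 mod 8 = 1, (2/292689) = +1; sign now +1; continue with (82283/292689)
flip (82283/292689) -> (292689/82283): both odd, 82283 mod 4 = 3, 292689 mod 4 = 1, so the flip contributes +1; sign now +1
(292689/82283): 292689 mod 82283 = 45840, so (292689/82283) = (45840/82283)
factor out 2^4: 45840 = 2^4·2865; with 82283 mod 8 = 3, (2/82283) = -1; sign now +1; continue with (2865/82283)
flip (2865/82283) -> (82283/2865): both odd, 2865 mod 4 = 1, 82283 mod 4 = 3, so the flip contributes +1; sign now +1
(82283/2865): 82283 mod 2865 = 2063, so (82283/2865) = (2063/2865)
flip (2063/2865) -> (2865/2063): both odd, 2063 mod 4 = 3, 2865 mod 4 = 1, so the flip contributes +1; sign now +1
(2865/2063): 2865 mod 2063 = 802, so (2865/2063) = (802/2063)
factor out 2^1: 802 = 2^1·401; with 2063 mod 8 = 7, (2/2063) = +1; sign now +1; continue with (401/2063)
flip (401/2063) -> (2063/401): both odd, 401 mod 4 = 1, 2063 mod 4 = 3, so the flip contributes +1; sign now +1
(2063/401): 2063 mod 401 = 58, so (2063/401) = (58/401)
factor out 2^1: 58 = 2^1·29; with 401 mod 8 = 1, (2/401) = +1; sign now +1; continue with (29/401)
flip (29/401) -> (401/29): both odd, 29 mod 4 = 1, 401 mod 4 = 1, so the flip contributes +1; sign now +1
(401/29): 401 mod 29 = 24, so (401/29) = (24/29)
factor out 2^3: 24 = 2^3·3; with 29 mod 8 = 5, (2/29) = -1; sign now -1; continue with (3/29)
flip (3/29) -> (29/3): both odd, 3 mod 4 = 3, 29 mod 4 = 1, so the flip contributes +1; sign now -1
(29/3): 29 mod 3 = 2, so (29/3) = (2/3)
factor out 2^1: 2 = 2^1·1; with 3 mod 8 = 3, (2/3) = -1; sign now +1; continue with (1/3)
reached (1/3) = 1, so the symbol is +1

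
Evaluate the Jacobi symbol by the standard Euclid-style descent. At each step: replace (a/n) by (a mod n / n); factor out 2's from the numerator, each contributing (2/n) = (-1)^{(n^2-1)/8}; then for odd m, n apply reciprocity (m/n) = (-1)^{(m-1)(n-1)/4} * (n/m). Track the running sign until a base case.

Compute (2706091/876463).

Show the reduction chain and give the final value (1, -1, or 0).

(2706091/876463): 2706091 mod 876463 = 76702, so (2706091/876463) = (76702/876463)
factor out 2^1: 76702 = 2^1·38351; with 876463 mod 8 = 7, (2/876463) = +1; sign now +1; continue with (38351/876463)
flip (38351/876463) -> (876463/38351): both odd, 38351 mod 4 = 3, 876463 mod 4 = 3, so the flip contributes -1; sign now -1
(876463/38351): 876463 mod 38351 = 32741, so (876463/38351) = (32741/38351)
flip (32741/38351) -> (38351/32741): both odd, 32741 mod 4 = 1, 38351 mod 4 = 3, so the flip contributes +1; sign now -1
(38351/32741): 38351 mod 32741 = 5610, so (38351/32741) = (5610/32741)
factor out 2^1: 5610 = 2^1·2805; with 32741 mod 8 = 5, (2/32741) = -1; sign now +1; continue with (2805/32741)
flip (2805/32741) -> (32741/2805): both odd, 2805 mod 4 = 1, 32741 mod 4 = 1, so the flip contributes +1; sign now +1
(32741/2805): 32741 mod 2805 = 1886, so (32741/2805) = (1886/2805)
factor out 2^1: 1886 = 2^1·943; with 2805 mod 8 = 5, (2/2805) = -1; sign now -1; continue with (943/2805)
flip (943/2805) -> (2805/943): both odd, 943 mod 4 = 3, 2805 mod 4 = 1, so the flip contributes +1; sign now -1
(2805/943): 2805 mod 943 = 919, so (2805/943) = (919/943)
flip (919/943) -> (943/919): both odd, 919 mod 4 = 3, 943 mod 4 = 3, so the flip contributes -1; sign now +1
(943/919): 943 mod 919 = 24, so (943/919) = (24/919)
factor out 2^3: 24 = 2^3·3; with 919 mod 8 = 7, (2/919) = +1; sign now +1; continue with (3/919)
flip (3/919) -> (919/3): both odd, 3 mod 4 = 3, 919 mod 4 = 3, so the flip contributes -1; sign now -1
(919/3): 919 mod 3 = 1, so (919/3) = (1/3)
reached (1/3) = 1, so the symbol is -1

-1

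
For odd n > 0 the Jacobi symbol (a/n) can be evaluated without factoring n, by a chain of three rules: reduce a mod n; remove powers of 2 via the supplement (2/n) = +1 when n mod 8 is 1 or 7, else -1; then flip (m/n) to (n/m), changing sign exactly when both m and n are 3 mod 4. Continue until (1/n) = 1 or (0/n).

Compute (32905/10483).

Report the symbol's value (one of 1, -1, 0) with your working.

1

(32905/10483): 32905 mod 10483 = 1456, so (32905/10483) = (1456/10483)
factor out 2^4: 1456 = 2^4·91; with 10483 mod 8 = 3, (2/10483) = -1; sign now +1; continue with (91/10483)
flip (91/10483) -> (10483/91): both odd, 91 mod 4 = 3, 10483 mod 4 = 3, so the flip contributes -1; sign now -1
(10483/91): 10483 mod 91 = 18, so (10483/91) = (18/91)
factor out 2^1: 18 = 2^1·9; with 91 mod 8 = 3, (2/91) = -1; sign now +1; continue with (9/91)
flip (9/91) -> (91/9): both odd, 9 mod 4 = 1, 91 mod 4 = 3, so the flip contributes +1; sign now +1
(91/9): 91 mod 9 = 1, so (91/9) = (1/9)
reached (1/9) = 1, so the symbol is +1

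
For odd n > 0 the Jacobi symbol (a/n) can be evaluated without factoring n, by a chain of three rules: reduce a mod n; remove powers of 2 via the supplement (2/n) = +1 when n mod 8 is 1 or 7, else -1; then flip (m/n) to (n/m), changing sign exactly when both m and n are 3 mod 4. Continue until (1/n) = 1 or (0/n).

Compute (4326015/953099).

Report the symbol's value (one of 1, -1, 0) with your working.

-1

(4326015/953099) = (513619/953099)   [reduce mod 953099]
reciprocity: (513619/953099) = -1·(953099/513619) since 513619 mod 4 = 3, 953099 mod 4 = 3; sign now -1
(953099/513619) = (439480/513619)   [reduce mod 513619]
439480 = 2^3·54935; (2/513619) = -1 since 513619 mod 8 = 3, so (439480/513619) = (-1)^3·(54935/513619); sign now +1
reciprocity: (54935/513619) = -1·(513619/54935) since 54935 mod 4 = 3, 513619 mod 4 = 3; sign now -1
(513619/54935) = (19204/54935)   [reduce mod 54935]
19204 = 2^2·4801; (2/54935) = +1 since 54935 mod 8 = 7, so (19204/54935) = (+1)^2·(4801/54935); sign now -1
reciprocity: (4801/54935) = +1·(54935/4801) since 4801 mod 4 = 1, 54935 mod 4 = 3; sign now -1
(54935/4801) = (2124/4801)   [reduce mod 4801]
2124 = 2^2·531; (2/4801) = +1 since 4801 mod 8 = 1, so (2124/4801) = (+1)^2·(531/4801); sign now -1
reciprocity: (531/4801) = +1·(4801/531) since 531 mod 4 = 3, 4801 mod 4 = 1; sign now -1
(4801/531) = (22/531)   [reduce mod 531]
22 = 2^1·11; (2/531) = -1 since 531 mod 8 = 3, so (22/531) = (-1)^1·(11/531); sign now +1
reciprocity: (11/531) = -1·(531/11) since 11 mod 4 = 3, 531 mod 4 = 3; sign now -1
(531/11) = (3/11)   [reduce mod 11]
reciprocity: (3/11) = -1·(11/3) since 3 mod 4 = 3, 11 mod 4 = 3; sign now +1
(11/3) = (2/3)   [reduce mod 3]
2 = 2^1·1; (2/3) = -1 since 3 mod 8 = 3, so (2/3) = (-1)^1·(1/3); sign now -1
(1/3) = 1; final value = sign = -1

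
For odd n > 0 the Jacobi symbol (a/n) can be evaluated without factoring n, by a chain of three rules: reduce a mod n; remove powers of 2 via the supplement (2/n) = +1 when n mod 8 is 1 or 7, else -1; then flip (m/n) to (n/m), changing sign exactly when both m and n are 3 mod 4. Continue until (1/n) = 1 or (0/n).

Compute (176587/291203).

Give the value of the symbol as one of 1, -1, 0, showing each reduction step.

flip (176587/291203) -> (291203/176587): both odd, 176587 mod 4 = 3, 291203 mod 4 = 3, so the flip contributes -1; sign now -1
(291203/176587): 291203 mod 176587 = 114616, so (291203/176587) = (114616/176587)
factor out 2^3: 114616 = 2^3·14327; with 176587 mod 8 = 3, (2/176587) = -1; sign now +1; continue with (14327/176587)
flip (14327/176587) -> (176587/14327): both odd, 14327 mod 4 = 3, 176587 mod 4 = 3, so the flip contributes -1; sign now -1
(176587/14327): 176587 mod 14327 = 4663, so (176587/14327) = (4663/14327)
flip (4663/14327) -> (14327/4663): both odd, 4663 mod 4 = 3, 14327 mod 4 = 3, so the flip contributes -1; sign now +1
(14327/4663): 14327 mod 4663 = 338, so (14327/4663) = (338/4663)
factor out 2^1: 338 = 2^1·169; with 4663 mod 8 = 7, (2/4663) = +1; sign now +1; continue with (169/4663)
flip (169/4663) -> (4663/169): both odd, 169 mod 4 = 1, 4663 mod 4 = 3, so the flip contributes +1; sign now +1
(4663/169): 4663 mod 169 = 100, so (4663/169) = (100/169)
factor out 2^2: 100 = 2^2·25; with 169 mod 8 = 1, (2/169) = +1; sign now +1; continue with (25/169)
flip (25/169) -> (169/25): both odd, 25 mod 4 = 1, 169 mod 4 = 1, so the flip contributes +1; sign now +1
(169/25): 169 mod 25 = 19, so (169/25) = (19/25)
flip (19/25) -> (25/19): both odd, 19 mod 4 = 3, 25 mod 4 = 1, so the flip contributes +1; sign now +1
(25/19): 25 mod 19 = 6, so (25/19) = (6/19)
factor out 2^1: 6 = 2^1·3; with 19 mod 8 = 3, (2/19) = -1; sign now -1; continue with (3/19)
flip (3/19) -> (19/3): both odd, 3 mod 4 = 3, 19 mod 4 = 3, so the flip contributes -1; sign now +1
(19/3): 19 mod 3 = 1, so (19/3) = (1/3)
reached (1/3) = 1, so the symbol is +1

1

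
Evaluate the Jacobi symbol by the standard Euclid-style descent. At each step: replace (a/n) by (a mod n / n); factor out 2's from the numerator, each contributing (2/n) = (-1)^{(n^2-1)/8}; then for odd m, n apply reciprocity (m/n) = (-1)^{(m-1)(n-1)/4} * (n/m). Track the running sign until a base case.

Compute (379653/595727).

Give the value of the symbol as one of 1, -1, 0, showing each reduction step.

-1

reciprocity: (379653/595727) = +1·(595727/379653) since 379653 mod 4 = 1, 595727 mod 4 = 3; sign now +1
(595727/379653) = (216074/379653)   [reduce mod 379653]
216074 = 2^1·108037; (2/379653) = -1 since 379653 mod 8 = 5, so (216074/379653) = (-1)^1·(108037/379653); sign now -1
reciprocity: (108037/379653) = +1·(379653/108037) since 108037 mod 4 = 1, 379653 mod 4 = 1; sign now -1
(379653/108037) = (55542/108037)   [reduce mod 108037]
55542 = 2^1·27771; (2/108037) = -1 since 108037 mod 8 = 5, so (55542/108037) = (-1)^1·(27771/108037); sign now +1
reciprocity: (27771/108037) = +1·(108037/27771) since 27771 mod 4 = 3, 108037 mod 4 = 1; sign now +1
(108037/27771) = (24724/27771)   [reduce mod 27771]
24724 = 2^2·6181; (2/27771) = -1 since 27771 mod 8 = 3, so (24724/27771) = (-1)^2·(6181/27771); sign now +1
reciprocity: (6181/27771) = +1·(27771/6181) since 6181 mod 4 = 1, 27771 mod 4 = 3; sign now +1
(27771/6181) = (3047/6181)   [reduce mod 6181]
reciprocity: (3047/6181) = +1·(6181/3047) since 3047 mod 4 = 3, 6181 mod 4 = 1; sign now +1
(6181/3047) = (87/3047)   [reduce mod 3047]
reciprocity: (87/3047) = -1·(3047/87) since 87 mod 4 = 3, 3047 mod 4 = 3; sign now -1
(3047/87) = (2/87)   [reduce mod 87]
2 = 2^1·1; (2/87) = +1 since 87 mod 8 = 7, so (2/87) = (+1)^1·(1/87); sign now -1
(1/87) = 1; final value = sign = -1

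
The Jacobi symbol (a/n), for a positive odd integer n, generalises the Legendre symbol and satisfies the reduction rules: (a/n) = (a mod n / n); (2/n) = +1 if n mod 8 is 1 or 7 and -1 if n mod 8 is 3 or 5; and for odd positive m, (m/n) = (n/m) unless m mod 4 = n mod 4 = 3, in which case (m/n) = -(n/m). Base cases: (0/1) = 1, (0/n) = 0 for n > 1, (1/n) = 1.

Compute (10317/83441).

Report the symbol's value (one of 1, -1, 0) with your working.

0

flip (10317/83441) -> (83441/10317): both odd, 10317 mod 4 = 1, 83441 mod 4 = 1, so the flip contributes +1; sign now +1
(83441/10317): 83441 mod 10317 = 905, so (83441/10317) = (905/10317)
flip (905/10317) -> (10317/905): both odd, 905 mod 4 = 1, 10317 mod 4 = 1, so the flip contributes +1; sign now +1
(10317/905): 10317 mod 905 = 362, so (10317/905) = (362/905)
factor out 2^1: 362 = 2^1·181; with 905 mod 8 = 1, (2/905) = +1; sign now +1; continue with (181/905)
flip (181/905) -> (905/181): both odd, 181 mod 4 = 1, 905 mod 4 = 1, so the flip contributes +1; sign now +1
(905/181): 905 mod 181 = 0, so (905/181) = (0/181)
reached (0/181); gcd(a, n) > 1, so (0/181) = 0 and the symbol is 0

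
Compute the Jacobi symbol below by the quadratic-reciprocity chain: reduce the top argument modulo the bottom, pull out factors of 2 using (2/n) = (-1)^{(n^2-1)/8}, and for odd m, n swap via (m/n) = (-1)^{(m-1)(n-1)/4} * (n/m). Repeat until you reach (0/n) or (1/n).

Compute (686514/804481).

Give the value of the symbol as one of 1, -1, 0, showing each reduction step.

686514 = 2^1·343257; (2/804481) = +1 since 804481 mod 8 = 1, so (686514/804481) = (+1)^1·(343257/804481); sign now +1
reciprocity: (343257/804481) = +1·(804481/343257) since 343257 mod 4 = 1, 804481 mod 4 = 1; sign now +1
(804481/343257) = (117967/343257)   [reduce mod 343257]
reciprocity: (117967/343257) = +1·(343257/117967) since 117967 mod 4 = 3, 343257 mod 4 = 1; sign now +1
(343257/117967) = (107323/117967)   [reduce mod 117967]
reciprocity: (107323/117967) = -1·(117967/107323) since 107323 mod 4 = 3, 117967 mod 4 = 3; sign now -1
(117967/107323) = (10644/107323)   [reduce mod 107323]
10644 = 2^2·2661; (2/107323) = -1 since 107323 mod 8 = 3, so (10644/107323) = (-1)^2·(2661/107323); sign now -1
reciprocity: (2661/107323) = +1·(107323/2661) since 2661 mod 4 = 1, 107323 mod 4 = 3; sign now -1
(107323/2661) = (883/2661)   [reduce mod 2661]
reciprocity: (883/2661) = +1·(2661/883) since 883 mod 4 = 3, 2661 mod 4 = 1; sign now -1
(2661/883) = (12/883)   [reduce mod 883]
12 = 2^2·3; (2/883) = -1 since 883 mod 8 = 3, so (12/883) = (-1)^2·(3/883); sign now -1
reciprocity: (3/883) = -1·(883/3) since 3 mod 4 = 3, 883 mod 4 = 3; sign now +1
(883/3) = (1/3)   [reduce mod 3]
(1/3) = 1; final value = sign = +1

1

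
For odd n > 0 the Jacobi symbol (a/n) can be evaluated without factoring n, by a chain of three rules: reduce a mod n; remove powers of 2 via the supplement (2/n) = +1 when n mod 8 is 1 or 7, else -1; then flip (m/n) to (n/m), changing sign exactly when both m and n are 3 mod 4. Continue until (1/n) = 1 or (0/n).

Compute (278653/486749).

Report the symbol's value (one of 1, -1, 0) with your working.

reciprocity: (278653/486749) = +1·(486749/278653) since 278653 mod 4 = 1, 486749 mod 4 = 1; sign now +1
(486749/278653) = (208096/278653)   [reduce mod 278653]
208096 = 2^5·6503; (2/278653) = -1 since 278653 mod 8 = 5, so (208096/278653) = (-1)^5·(6503/278653); sign now -1
reciprocity: (6503/278653) = +1·(278653/6503) since 6503 mod 4 = 3, 278653 mod 4 = 1; sign now -1
(278653/6503) = (5527/6503)   [reduce mod 6503]
reciprocity: (5527/6503) = -1·(6503/5527) since 5527 mod 4 = 3, 6503 mod 4 = 3; sign now +1
(6503/5527) = (976/5527)   [reduce mod 5527]
976 = 2^4·61; (2/5527) = +1 since 5527 mod 8 = 7, so (976/5527) = (+1)^4·(61/5527); sign now +1
reciprocity: (61/5527) = +1·(5527/61) since 61 mod 4 = 1, 5527 mod 4 = 3; sign now +1
(5527/61) = (37/61)   [reduce mod 61]
reciprocity: (37/61) = +1·(61/37) since 37 mod 4 = 1, 61 mod 4 = 1; sign now +1
(61/37) = (24/37)   [reduce mod 37]
24 = 2^3·3; (2/37) = -1 since 37 mod 8 = 5, so (24/37) = (-1)^3·(3/37); sign now -1
reciprocity: (3/37) = +1·(37/3) since 3 mod 4 = 3, 37 mod 4 = 1; sign now -1
(37/3) = (1/3)   [reduce mod 3]
(1/3) = 1; final value = sign = -1

-1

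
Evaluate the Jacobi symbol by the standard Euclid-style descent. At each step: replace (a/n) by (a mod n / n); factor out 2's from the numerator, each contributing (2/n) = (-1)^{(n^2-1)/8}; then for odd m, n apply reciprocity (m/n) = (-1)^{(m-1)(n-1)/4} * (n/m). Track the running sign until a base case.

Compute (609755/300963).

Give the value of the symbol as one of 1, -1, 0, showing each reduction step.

1

(609755/300963) = (7829/300963)   [reduce mod 300963]
reciprocity: (7829/300963) = +1·(300963/7829) since 7829 mod 4 = 1, 300963 mod 4 = 3; sign now +1
(300963/7829) = (3461/7829)   [reduce mod 7829]
reciprocity: (3461/7829) = +1·(7829/3461) since 3461 mod 4 = 1, 7829 mod 4 = 1; sign now +1
(7829/3461) = (907/3461)   [reduce mod 3461]
reciprocity: (907/3461) = +1·(3461/907) since 907 mod 4 = 3, 3461 mod 4 = 1; sign now +1
(3461/907) = (740/907)   [reduce mod 907]
740 = 2^2·185; (2/907) = -1 since 907 mod 8 = 3, so (740/907) = (-1)^2·(185/907); sign now +1
reciprocity: (185/907) = +1·(907/185) since 185 mod 4 = 1, 907 mod 4 = 3; sign now +1
(907/185) = (167/185)   [reduce mod 185]
reciprocity: (167/185) = +1·(185/167) since 167 mod 4 = 3, 185 mod 4 = 1; sign now +1
(185/167) = (18/167)   [reduce mod 167]
18 = 2^1·9; (2/167) = +1 since 167 mod 8 = 7, so (18/167) = (+1)^1·(9/167); sign now +1
reciprocity: (9/167) = +1·(167/9) since 9 mod 4 = 1, 167 mod 4 = 3; sign now +1
(167/9) = (5/9)   [reduce mod 9]
reciprocity: (5/9) = +1·(9/5) since 5 mod 4 = 1, 9 mod 4 = 1; sign now +1
(9/5) = (4/5)   [reduce mod 5]
4 = 2^2·1; (2/5) = -1 since 5 mod 8 = 5, so (4/5) = (-1)^2·(1/5); sign now +1
(1/5) = 1; final value = sign = +1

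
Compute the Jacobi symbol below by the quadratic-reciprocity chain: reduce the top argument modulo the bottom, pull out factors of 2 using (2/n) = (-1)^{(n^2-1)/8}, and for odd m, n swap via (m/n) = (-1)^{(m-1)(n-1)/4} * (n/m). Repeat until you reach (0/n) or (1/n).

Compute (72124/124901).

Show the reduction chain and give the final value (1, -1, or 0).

-1

72124 = 2^2·18031; (2/124901) = -1 since 124901 mod 8 = 5, so (72124/124901) = (-1)^2·(18031/124901); sign now +1
reciprocity: (18031/124901) = +1·(124901/18031) since 18031 mod 4 = 3, 124901 mod 4 = 1; sign now +1
(124901/18031) = (16715/18031)   [reduce mod 18031]
reciprocity: (16715/18031) = -1·(18031/16715) since 16715 mod 4 = 3, 18031 mod 4 = 3; sign now -1
(18031/16715) = (1316/16715)   [reduce mod 16715]
1316 = 2^2·329; (2/16715) = -1 since 16715 mod 8 = 3, so (1316/16715) = (-1)^2·(329/16715); sign now -1
reciprocity: (329/16715) = +1·(16715/329) since 329 mod 4 = 1, 16715 mod 4 = 3; sign now -1
(16715/329) = (265/329)   [reduce mod 329]
reciprocity: (265/329) = +1·(329/265) since 265 mod 4 = 1, 329 mod 4 = 1; sign now -1
(329/265) = (64/265)   [reduce mod 265]
64 = 2^6·1; (2/265) = +1 since 265 mod 8 = 1, so (64/265) = (+1)^6·(1/265); sign now -1
(1/265) = 1; final value = sign = -1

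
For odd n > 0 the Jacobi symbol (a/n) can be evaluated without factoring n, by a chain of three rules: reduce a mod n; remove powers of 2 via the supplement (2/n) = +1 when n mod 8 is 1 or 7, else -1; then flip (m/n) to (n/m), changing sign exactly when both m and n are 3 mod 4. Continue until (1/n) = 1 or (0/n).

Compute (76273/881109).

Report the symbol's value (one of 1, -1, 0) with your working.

-1

reciprocity: (76273/881109) = +1·(881109/76273) since 76273 mod 4 = 1, 881109 mod 4 = 1; sign now +1
(881109/76273) = (42106/76273)   [reduce mod 76273]
42106 = 2^1·21053; (2/76273) = +1 since 76273 mod 8 = 1, so (42106/76273) = (+1)^1·(21053/76273); sign now +1
reciprocity: (21053/76273) = +1·(76273/21053) since 21053 mod 4 = 1, 76273 mod 4 = 1; sign now +1
(76273/21053) = (13114/21053)   [reduce mod 21053]
13114 = 2^1·6557; (2/21053) = -1 since 21053 mod 8 = 5, so (13114/21053) = (-1)^1·(6557/21053); sign now -1
reciprocity: (6557/21053) = +1·(21053/6557) since 6557 mod 4 = 1, 21053 mod 4 = 1; sign now -1
(21053/6557) = (1382/6557)   [reduce mod 6557]
1382 = 2^1·691; (2/6557) = -1 since 6557 mod 8 = 5, so (1382/6557) = (-1)^1·(691/6557); sign now +1
reciprocity: (691/6557) = +1·(6557/691) since 691 mod 4 = 3, 6557 mod 4 = 1; sign now +1
(6557/691) = (338/691)   [reduce mod 691]
338 = 2^1·169; (2/691) = -1 since 691 mod 8 = 3, so (338/691) = (-1)^1·(169/691); sign now -1
reciprocity: (169/691) = +1·(691/169) since 169 mod 4 = 1, 691 mod 4 = 3; sign now -1
(691/169) = (15/169)   [reduce mod 169]
reciprocity: (15/169) = +1·(169/15) since 15 mod 4 = 3, 169 mod 4 = 1; sign now -1
(169/15) = (4/15)   [reduce mod 15]
4 = 2^2·1; (2/15) = +1 since 15 mod 8 = 7, so (4/15) = (+1)^2·(1/15); sign now -1
(1/15) = 1; final value = sign = -1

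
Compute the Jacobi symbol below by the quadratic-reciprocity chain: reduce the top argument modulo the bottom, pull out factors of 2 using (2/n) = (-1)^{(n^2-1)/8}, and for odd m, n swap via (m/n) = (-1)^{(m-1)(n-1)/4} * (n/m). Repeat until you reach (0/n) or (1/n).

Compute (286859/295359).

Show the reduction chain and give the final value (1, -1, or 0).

reciprocity: (286859/295359) = -1·(295359/286859) since 286859 mod 4 = 3, 295359 mod 4 = 3; sign now -1
(295359/286859) = (8500/286859)   [reduce mod 286859]
8500 = 2^2·2125; (2/286859) = -1 since 286859 mod 8 = 3, so (8500/286859) = (-1)^2·(2125/286859); sign now -1
reciprocity: (2125/286859) = +1·(286859/2125) since 2125 mod 4 = 1, 286859 mod 4 = 3; sign now -1
(286859/2125) = (2109/2125)   [reduce mod 2125]
reciprocity: (2109/2125) = +1·(2125/2109) since 2109 mod 4 = 1, 2125 mod 4 = 1; sign now -1
(2125/2109) = (16/2109)   [reduce mod 2109]
16 = 2^4·1; (2/2109) = -1 since 2109 mod 8 = 5, so (16/2109) = (-1)^4·(1/2109); sign now -1
(1/2109) = 1; final value = sign = -1

-1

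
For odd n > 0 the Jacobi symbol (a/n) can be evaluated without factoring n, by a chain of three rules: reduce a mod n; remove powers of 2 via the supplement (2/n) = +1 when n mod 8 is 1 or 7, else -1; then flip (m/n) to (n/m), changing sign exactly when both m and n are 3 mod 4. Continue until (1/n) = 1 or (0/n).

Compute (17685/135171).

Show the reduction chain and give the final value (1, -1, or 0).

flip (17685/135171) -> (135171/17685): both odd, 17685 mod 4 = 1, 135171 mod 4 = 3, so the flip contributes +1; sign now +1
(135171/17685): 135171 mod 17685 = 11376, so (135171/17685) = (11376/17685)
factor out 2^4: 11376 = 2^4·711; with 17685 mod 8 = 5, (2/17685) = -1; sign now +1; continue with (711/17685)
flip (711/17685) -> (17685/711): both odd, 711 mod 4 = 3, 17685 mod 4 = 1, so the flip contributes +1; sign now +1
(17685/711): 17685 mod 711 = 621, so (17685/711) = (621/711)
flip (621/711) -> (711/621): both odd, 621 mod 4 = 1, 711 mod 4 = 3, so the flip contributes +1; sign now +1
(711/621): 711 mod 621 = 90, so (711/621) = (90/621)
factor out 2^1: 90 = 2^1·45; with 621 mod 8 = 5, (2/621) = -1; sign now -1; continue with (45/621)
flip (45/621) -> (621/45): both odd, 45 mod 4 = 1, 621 mod 4 = 1, so the flip contributes +1; sign now -1
(621/45): 621 mod 45 = 36, so (621/45) = (36/45)
factor out 2^2: 36 = 2^2·9; with 45 mod 8 = 5, (2/45) = -1; sign now -1; continue with (9/45)
flip (9/45) -> (45/9): both odd, 9 mod 4 = 1, 45 mod 4 = 1, so the flip contributes +1; sign now -1
(45/9): 45 mod 9 = 0, so (45/9) = (0/9)
reached (0/9); gcd(a, n) > 1, so (0/9) = 0 and the symbol is 0

0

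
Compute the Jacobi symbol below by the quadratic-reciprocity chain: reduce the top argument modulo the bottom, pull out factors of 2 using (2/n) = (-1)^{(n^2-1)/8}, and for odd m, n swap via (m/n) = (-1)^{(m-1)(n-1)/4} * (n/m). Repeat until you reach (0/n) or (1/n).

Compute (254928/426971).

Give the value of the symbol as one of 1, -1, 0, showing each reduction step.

254928 = 2^4·15933; (2/426971) = -1 since 426971 mod 8 = 3, so (254928/426971) = (-1)^4·(15933/426971); sign now +1
reciprocity: (15933/426971) = +1·(426971/15933) since 15933 mod 4 = 1, 426971 mod 4 = 3; sign now +1
(426971/15933) = (12713/15933)   [reduce mod 15933]
reciprocity: (12713/15933) = +1·(15933/12713) since 12713 mod 4 = 1, 15933 mod 4 = 1; sign now +1
(15933/12713) = (3220/12713)   [reduce mod 12713]
3220 = 2^2·805; (2/12713) = +1 since 12713 mod 8 = 1, so (3220/12713) = (+1)^2·(805/12713); sign now +1
reciprocity: (805/12713) = +1·(12713/805) since 805 mod 4 = 1, 12713 mod 4 = 1; sign now +1
(12713/805) = (638/805)   [reduce mod 805]
638 = 2^1·319; (2/805) = -1 since 805 mod 8 = 5, so (638/805) = (-1)^1·(319/805); sign now -1
reciprocity: (319/805) = +1·(805/319) since 319 mod 4 = 3, 805 mod 4 = 1; sign now -1
(805/319) = (167/319)   [reduce mod 319]
reciprocity: (167/319) = -1·(319/167) since 167 mod 4 = 3, 319 mod 4 = 3; sign now +1
(319/167) = (152/167)   [reduce mod 167]
152 = 2^3·19; (2/167) = +1 since 167 mod 8 = 7, so (152/167) = (+1)^3·(19/167); sign now +1
reciprocity: (19/167) = -1·(167/19) since 19 mod 4 = 3, 167 mod 4 = 3; sign now -1
(167/19) = (15/19)   [reduce mod 19]
reciprocity: (15/19) = -1·(19/15) since 15 mod 4 = 3, 19 mod 4 = 3; sign now +1
(19/15) = (4/15)   [reduce mod 15]
4 = 2^2·1; (2/15) = +1 since 15 mod 8 = 7, so (4/15) = (+1)^2·(1/15); sign now +1
(1/15) = 1; final value = sign = +1

1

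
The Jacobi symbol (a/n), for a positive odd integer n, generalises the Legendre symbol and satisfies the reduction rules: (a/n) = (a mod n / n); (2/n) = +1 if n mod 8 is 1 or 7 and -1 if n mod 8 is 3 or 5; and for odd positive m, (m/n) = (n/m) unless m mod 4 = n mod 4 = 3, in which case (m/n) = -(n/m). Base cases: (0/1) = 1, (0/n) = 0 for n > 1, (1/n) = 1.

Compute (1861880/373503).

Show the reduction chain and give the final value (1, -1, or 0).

(1861880/373503) = (367868/373503)   [reduce mod 373503]
367868 = 2^2·91967; (2/373503) = +1 since 373503 mod 8 = 7, so (367868/373503) = (+1)^2·(91967/373503); sign now +1
reciprocity: (91967/373503) = -1·(373503/91967) since 91967 mod 4 = 3, 373503 mod 4 = 3; sign now -1
(373503/91967) = (5635/91967)   [reduce mod 91967]
reciprocity: (5635/91967) = -1·(91967/5635) since 5635 mod 4 = 3, 91967 mod 4 = 3; sign now +1
(91967/5635) = (1807/5635)   [reduce mod 5635]
reciprocity: (1807/5635) = -1·(5635/1807) since 1807 mod 4 = 3, 5635 mod 4 = 3; sign now -1
(5635/1807) = (214/1807)   [reduce mod 1807]
214 = 2^1·107; (2/1807) = +1 since 1807 mod 8 = 7, so (214/1807) = (+1)^1·(107/1807); sign now -1
reciprocity: (107/1807) = -1·(1807/107) since 107 mod 4 = 3, 1807 mod 4 = 3; sign now +1
(1807/107) = (95/107)   [reduce mod 107]
reciprocity: (95/107) = -1·(107/95) since 95 mod 4 = 3, 107 mod 4 = 3; sign now -1
(107/95) = (12/95)   [reduce mod 95]
12 = 2^2·3; (2/95) = +1 since 95 mod 8 = 7, so (12/95) = (+1)^2·(3/95); sign now -1
reciprocity: (3/95) = -1·(95/3) since 3 mod 4 = 3, 95 mod 4 = 3; sign now +1
(95/3) = (2/3)   [reduce mod 3]
2 = 2^1·1; (2/3) = -1 since 3 mod 8 = 3, so (2/3) = (-1)^1·(1/3); sign now -1
(1/3) = 1; final value = sign = -1

-1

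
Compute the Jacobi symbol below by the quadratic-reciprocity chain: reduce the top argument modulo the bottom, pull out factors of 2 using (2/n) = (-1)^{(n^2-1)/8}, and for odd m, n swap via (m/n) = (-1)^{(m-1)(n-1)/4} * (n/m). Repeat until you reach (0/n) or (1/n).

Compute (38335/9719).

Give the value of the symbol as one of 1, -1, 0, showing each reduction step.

(38335/9719): 38335 mod 9719 = 9178, so (38335/9719) = (9178/9719)
factor out 2^1: 9178 = 2^1·4589; with 9719 mod 8 = 7, (2/9719) = +1; sign now +1; continue with (4589/9719)
flip (4589/9719) -> (9719/4589): both odd, 4589 mod 4 = 1, 9719 mod 4 = 3, so the flip contributes +1; sign now +1
(9719/4589): 9719 mod 4589 = 541, so (9719/4589) = (541/4589)
flip (541/4589) -> (4589/541): both odd, 541 mod 4 = 1, 4589 mod 4 = 1, so the flip contributes +1; sign now +1
(4589/541): 4589 mod 541 = 261, so (4589/541) = (261/541)
flip (261/541) -> (541/261): both odd, 261 mod 4 = 1, 541 mod 4 = 1, so the flip contributes +1; sign now +1
(541/261): 541 mod 261 = 19, so (541/261) = (19/261)
flip (19/261) -> (261/19): both odd, 19 mod 4 = 3, 261 mod 4 = 1, so the flip contributes +1; sign now +1
(261/19): 261 mod 19 = 14, so (261/19) = (14/19)
factor out 2^1: 14 = 2^1·7; with 19 mod 8 = 3, (2/19) = -1; sign now -1; continue with (7/19)
flip (7/19) -> (19/7): both odd, 7 mod 4 = 3, 19 mod 4 = 3, so the flip contributes -1; sign now +1
(19/7): 19 mod 7 = 5, so (19/7) = (5/7)
flip (5/7) -> (7/5): both odd, 5 mod 4 = 1, 7 mod 4 = 3, so the flip contributes +1; sign now +1
(7/5): 7 mod 5 = 2, so (7/5) = (2/5)
factor out 2^1: 2 = 2^1·1; with 5 mod 8 = 5, (2/5) = -1; sign now -1; continue with (1/5)
reached (1/5) = 1, so the symbol is -1

-1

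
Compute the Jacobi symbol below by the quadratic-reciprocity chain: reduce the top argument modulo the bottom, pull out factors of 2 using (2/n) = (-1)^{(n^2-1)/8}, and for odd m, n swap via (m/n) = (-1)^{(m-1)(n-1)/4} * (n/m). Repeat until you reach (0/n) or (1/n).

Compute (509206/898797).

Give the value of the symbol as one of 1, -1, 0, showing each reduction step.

1

factor out 2^1: 509206 = 2^1·254603; with 898797 mod 8 = 5, (2/898797) = -1; sign now -1; continue with (254603/898797)
flip (254603/898797) -> (898797/254603): both odd, 254603 mod 4 = 3, 898797 mod 4 = 1, so the flip contributes +1; sign now -1
(898797/254603): 898797 mod 254603 = 134988, so (898797/254603) = (134988/254603)
factor out 2^2: 134988 = 2^2·33747; with 254603 mod 8 = 3, (2/254603) = -1; sign now -1; continue with (33747/254603)
flip (33747/254603) -> (254603/33747): both odd, 33747 mod 4 = 3, 254603 mod 4 = 3, so the flip contributes -1; sign now +1
(254603/33747): 254603 mod 33747 = 18374, so (254603/33747) = (18374/33747)
factor out 2^1: 18374 = 2^1·9187; with 33747 mod 8 = 3, (2/33747) = -1; sign now -1; continue with (9187/33747)
flip (9187/33747) -> (33747/9187): both odd, 9187 mod 4 = 3, 33747 mod 4 = 3, so the flip contributes -1; sign now +1
(33747/9187): 33747 mod 9187 = 6186, so (33747/9187) = (6186/9187)
factor out 2^1: 6186 = 2^1·3093; with 9187 mod 8 = 3, (2/9187) = -1; sign now -1; continue with (3093/9187)
flip (3093/9187) -> (9187/3093): both odd, 3093 mod 4 = 1, 9187 mod 4 = 3, so the flip contributes +1; sign now -1
(9187/3093): 9187 mod 3093 = 3001, so (9187/3093) = (3001/3093)
flip (3001/3093) -> (3093/3001): both odd, 3001 mod 4 = 1, 3093 mod 4 = 1, so the flip contributes +1; sign now -1
(3093/3001): 3093 mod 3001 = 92, so (3093/3001) = (92/3001)
factor out 2^2: 92 = 2^2·23; with 3001 mod 8 = 1, (2/3001) = +1; sign now -1; continue with (23/3001)
flip (23/3001) -> (3001/23): both odd, 23 mod 4 = 3, 3001 mod 4 = 1, so the flip contributes +1; sign now -1
(3001/23): 3001 mod 23 = 11, so (3001/23) = (11/23)
flip (11/23) -> (23/11): both odd, 11 mod 4 = 3, 23 mod 4 = 3, so the flip contributes -1; sign now +1
(23/11): 23 mod 11 = 1, so (23/11) = (1/11)
reached (1/11) = 1, so the symbol is +1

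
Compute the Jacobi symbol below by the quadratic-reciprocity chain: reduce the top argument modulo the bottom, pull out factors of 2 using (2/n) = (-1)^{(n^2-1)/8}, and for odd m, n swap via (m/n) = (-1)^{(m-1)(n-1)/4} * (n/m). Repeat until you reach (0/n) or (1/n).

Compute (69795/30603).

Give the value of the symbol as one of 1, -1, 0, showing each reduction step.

(69795/30603) = (8589/30603)   [reduce mod 30603]
reciprocity: (8589/30603) = +1·(30603/8589) since 8589 mod 4 = 1, 30603 mod 4 = 3; sign now +1
(30603/8589) = (4836/8589)   [reduce mod 8589]
4836 = 2^2·1209; (2/8589) = -1 since 8589 mod 8 = 5, so (4836/8589) = (-1)^2·(1209/8589); sign now +1
reciprocity: (1209/8589) = +1·(8589/1209) since 1209 mod 4 = 1, 8589 mod 4 = 1; sign now +1
(8589/1209) = (126/1209)   [reduce mod 1209]
126 = 2^1·63; (2/1209) = +1 since 1209 mod 8 = 1, so (126/1209) = (+1)^1·(63/1209); sign now +1
reciprocity: (63/1209) = +1·(1209/63) since 63 mod 4 = 3, 1209 mod 4 = 1; sign now +1
(1209/63) = (12/63)   [reduce mod 63]
12 = 2^2·3; (2/63) = +1 since 63 mod 8 = 7, so (12/63) = (+1)^2·(3/63); sign now +1
reciprocity: (3/63) = -1·(63/3) since 3 mod 4 = 3, 63 mod 4 = 3; sign now -1
(63/3) = (0/3)   [reduce mod 3]
(0/3) = 0   [gcd(a, n) > 1]; final value = 0

0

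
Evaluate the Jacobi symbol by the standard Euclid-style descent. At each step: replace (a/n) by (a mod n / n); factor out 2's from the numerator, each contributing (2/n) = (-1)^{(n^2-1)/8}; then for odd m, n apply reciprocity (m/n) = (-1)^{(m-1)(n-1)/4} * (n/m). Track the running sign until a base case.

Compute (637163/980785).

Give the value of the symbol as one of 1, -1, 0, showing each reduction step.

flip (637163/980785) -> (980785/637163): both odd, 637163 mod 4 = 3, 980785 mod 4 = 1, so the flip contributes +1; sign now +1
(980785/637163): 980785 mod 637163 = 343622, so (980785/637163) = (343622/637163)
factor out 2^1: 343622 = 2^1·171811; with 637163 mod 8 = 3, (2/637163) = -1; sign now -1; continue with (171811/637163)
flip (171811/637163) -> (637163/171811): both odd, 171811 mod 4 = 3, 637163 mod 4 = 3, so the flip contributes -1; sign now +1
(637163/171811): 637163 mod 171811 = 121730, so (637163/171811) = (121730/171811)
factor out 2^1: 121730 = 2^1·60865; with 171811 mod 8 = 3, (2/171811) = -1; sign now -1; continue with (60865/171811)
flip (60865/171811) -> (171811/60865): both odd, 60865 mod 4 = 1, 171811 mod 4 = 3, so the flip contributes +1; sign now -1
(171811/60865): 171811 mod 60865 = 50081, so (171811/60865) = (50081/60865)
flip (50081/60865) -> (60865/50081): both odd, 50081 mod 4 = 1, 60865 mod 4 = 1, so the flip contributes +1; sign now -1
(60865/50081): 60865 mod 50081 = 10784, so (60865/50081) = (10784/50081)
factor out 2^5: 10784 = 2^5·337; with 50081 mod 8 = 1, (2/50081) = +1; sign now -1; continue with (337/50081)
flip (337/50081) -> (50081/337): both odd, 337 mod 4 = 1, 50081 mod 4 = 1, so the flip contributes +1; sign now -1
(50081/337): 50081 mod 337 = 205, so (50081/337) = (205/337)
flip (205/337) -> (337/205): both odd, 205 mod 4 = 1, 337 mod 4 = 1, so the flip contributes +1; sign now -1
(337/205): 337 mod 205 = 132, so (337/205) = (132/205)
factor out 2^2: 132 = 2^2·33; with 205 mod 8 = 5, (2/205) = -1; sign now -1; continue with (33/205)
flip (33/205) -> (205/33): both odd, 33 mod 4 = 1, 205 mod 4 = 1, so the flip contributes +1; sign now -1
(205/33): 205 mod 33 = 7, so (205/33) = (7/33)
flip (7/33) -> (33/7): both odd, 7 mod 4 = 3, 33 mod 4 = 1, so the flip contributes +1; sign now -1
(33/7): 33 mod 7 = 5, so (33/7) = (5/7)
flip (5/7) -> (7/5): both odd, 5 mod 4 = 1, 7 mod 4 = 3, so the flip contributes +1; sign now -1
(7/5): 7 mod 5 = 2, so (7/5) = (2/5)
factor out 2^1: 2 = 2^1·1; with 5 mod 8 = 5, (2/5) = -1; sign now +1; continue with (1/5)
reached (1/5) = 1, so the symbol is +1

1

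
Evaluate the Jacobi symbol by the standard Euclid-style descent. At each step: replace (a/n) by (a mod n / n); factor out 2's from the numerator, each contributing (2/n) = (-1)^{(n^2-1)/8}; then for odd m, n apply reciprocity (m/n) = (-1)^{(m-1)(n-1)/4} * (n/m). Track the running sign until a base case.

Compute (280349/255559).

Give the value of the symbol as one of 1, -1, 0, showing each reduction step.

0

(280349/255559): 280349 mod 255559 = 24790, so (280349/255559) = (24790/255559)
factor out 2^1: 24790 = 2^1·12395; with 255559 mod 8 = 7, (2/255559) = +1; sign now +1; continue with (12395/255559)
flip (12395/255559) -> (255559/12395): both odd, 12395 mod 4 = 3, 255559 mod 4 = 3, so the flip contributes -1; sign now -1
(255559/12395): 255559 mod 12395 = 7659, so (255559/12395) = (7659/12395)
flip (7659/12395) -> (12395/7659): both odd, 7659 mod 4 = 3, 12395 mod 4 = 3, so the flip contributes -1; sign now +1
(12395/7659): 12395 mod 7659 = 4736, so (12395/7659) = (4736/7659)
factor out 2^7: 4736 = 2^7·37; with 7659 mod 8 = 3, (2/7659) = -1; sign now -1; continue with (37/7659)
flip (37/7659) -> (7659/37): both odd, 37 mod 4 = 1, 7659 mod 4 = 3, so the flip contributes +1; sign now -1
(7659/37): 7659 mod 37 = 0, so (7659/37) = (0/37)
reached (0/37); gcd(a, n) > 1, so (0/37) = 0 and the symbol is 0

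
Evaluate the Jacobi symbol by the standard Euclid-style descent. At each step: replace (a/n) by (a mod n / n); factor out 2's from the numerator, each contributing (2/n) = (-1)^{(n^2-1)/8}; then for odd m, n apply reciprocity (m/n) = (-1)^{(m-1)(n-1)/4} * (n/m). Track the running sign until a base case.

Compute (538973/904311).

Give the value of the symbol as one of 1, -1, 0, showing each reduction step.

1

reciprocity: (538973/904311) = +1·(904311/538973) since 538973 mod 4 = 1, 904311 mod 4 = 3; sign now +1
(904311/538973) = (365338/538973)   [reduce mod 538973]
365338 = 2^1·182669; (2/538973) = -1 since 538973 mod 8 = 5, so (365338/538973) = (-1)^1·(182669/538973); sign now -1
reciprocity: (182669/538973) = +1·(538973/182669) since 182669 mod 4 = 1, 538973 mod 4 = 1; sign now -1
(538973/182669) = (173635/182669)   [reduce mod 182669]
reciprocity: (173635/182669) = +1·(182669/173635) since 173635 mod 4 = 3, 182669 mod 4 = 1; sign now -1
(182669/173635) = (9034/173635)   [reduce mod 173635]
9034 = 2^1·4517; (2/173635) = -1 since 173635 mod 8 = 3, so (9034/173635) = (-1)^1·(4517/173635); sign now +1
reciprocity: (4517/173635) = +1·(173635/4517) since 4517 mod 4 = 1, 173635 mod 4 = 3; sign now +1
(173635/4517) = (1989/4517)   [reduce mod 4517]
reciprocity: (1989/4517) = +1·(4517/1989) since 1989 mod 4 = 1, 4517 mod 4 = 1; sign now +1
(4517/1989) = (539/1989)   [reduce mod 1989]
reciprocity: (539/1989) = +1·(1989/539) since 539 mod 4 = 3, 1989 mod 4 = 1; sign now +1
(1989/539) = (372/539)   [reduce mod 539]
372 = 2^2·93; (2/539) = -1 since 539 mod 8 = 3, so (372/539) = (-1)^2·(93/539); sign now +1
reciprocity: (93/539) = +1·(539/93) since 93 mod 4 = 1, 539 mod 4 = 3; sign now +1
(539/93) = (74/93)   [reduce mod 93]
74 = 2^1·37; (2/93) = -1 since 93 mod 8 = 5, so (74/93) = (-1)^1·(37/93); sign now -1
reciprocity: (37/93) = +1·(93/37) since 37 mod 4 = 1, 93 mod 4 = 1; sign now -1
(93/37) = (19/37)   [reduce mod 37]
reciprocity: (19/37) = +1·(37/19) since 19 mod 4 = 3, 37 mod 4 = 1; sign now -1
(37/19) = (18/19)   [reduce mod 19]
18 = 2^1·9; (2/19) = -1 since 19 mod 8 = 3, so (18/19) = (-1)^1·(9/19); sign now +1
reciprocity: (9/19) = +1·(19/9) since 9 mod 4 = 1, 19 mod 4 = 3; sign now +1
(19/9) = (1/9)   [reduce mod 9]
(1/9) = 1; final value = sign = +1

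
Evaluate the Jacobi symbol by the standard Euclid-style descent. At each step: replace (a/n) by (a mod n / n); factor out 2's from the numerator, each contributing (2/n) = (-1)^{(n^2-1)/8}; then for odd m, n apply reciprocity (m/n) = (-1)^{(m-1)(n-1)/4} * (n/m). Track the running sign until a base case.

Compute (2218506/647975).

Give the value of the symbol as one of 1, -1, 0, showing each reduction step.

(2218506/647975) = (274581/647975)   [reduce mod 647975]
reciprocity: (274581/647975) = +1·(647975/274581) since 274581 mod 4 = 1, 647975 mod 4 = 3; sign now +1
(647975/274581) = (98813/274581)   [reduce mod 274581]
reciprocity: (98813/274581) = +1·(274581/98813) since 98813 mod 4 = 1, 274581 mod 4 = 1; sign now +1
(274581/98813) = (76955/98813)   [reduce mod 98813]
reciprocity: (76955/98813) = +1·(98813/76955) since 76955 mod 4 = 3, 98813 mod 4 = 1; sign now +1
(98813/76955) = (21858/76955)   [reduce mod 76955]
21858 = 2^1·10929; (2/76955) = -1 since 76955 mod 8 = 3, so (21858/76955) = (-1)^1·(10929/76955); sign now -1
reciprocity: (10929/76955) = +1·(76955/10929) since 10929 mod 4 = 1, 76955 mod 4 = 3; sign now -1
(76955/10929) = (452/10929)   [reduce mod 10929]
452 = 2^2·113; (2/10929) = +1 since 10929 mod 8 = 1, so (452/10929) = (+1)^2·(113/10929); sign now -1
reciprocity: (113/10929) = +1·(10929/113) since 113 mod 4 = 1, 10929 mod 4 = 1; sign now -1
(10929/113) = (81/113)   [reduce mod 113]
reciprocity: (81/113) = +1·(113/81) since 81 mod 4 = 1, 113 mod 4 = 1; sign now -1
(113/81) = (32/81)   [reduce mod 81]
32 = 2^5·1; (2/81) = +1 since 81 mod 8 = 1, so (32/81) = (+1)^5·(1/81); sign now -1
(1/81) = 1; final value = sign = -1

-1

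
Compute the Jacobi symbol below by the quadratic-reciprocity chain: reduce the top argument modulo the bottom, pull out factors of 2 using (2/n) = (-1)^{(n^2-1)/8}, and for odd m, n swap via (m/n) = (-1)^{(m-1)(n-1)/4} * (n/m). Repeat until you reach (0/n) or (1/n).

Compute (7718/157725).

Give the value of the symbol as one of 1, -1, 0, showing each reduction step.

1

factor out 2^1: 7718 = 2^1·3859; with 157725 mod 8 = 5, (2/157725) = -1; sign now -1; continue with (3859/157725)
flip (3859/157725) -> (157725/3859): both odd, 3859 mod 4 = 3, 157725 mod 4 = 1, so the flip contributes +1; sign now -1
(157725/3859): 157725 mod 3859 = 3365, so (157725/3859) = (3365/3859)
flip (3365/3859) -> (3859/3365): both odd, 3365 mod 4 = 1, 3859 mod 4 = 3, so the flip contributes +1; sign now -1
(3859/3365): 3859 mod 3365 = 494, so (3859/3365) = (494/3365)
factor out 2^1: 494 = 2^1·247; with 3365 mod 8 = 5, (2/3365) = -1; sign now +1; continue with (247/3365)
flip (247/3365) -> (3365/247): both odd, 247 mod 4 = 3, 3365 mod 4 = 1, so the flip contributes +1; sign now +1
(3365/247): 3365 mod 247 = 154, so (3365/247) = (154/247)
factor out 2^1: 154 = 2^1·77; with 247 mod 8 = 7, (2/247) = +1; sign now +1; continue with (77/247)
flip (77/247) -> (247/77): both odd, 77 mod 4 = 1, 247 mod 4 = 3, so the flip contributes +1; sign now +1
(247/77): 247 mod 77 = 16, so (247/77) = (16/77)
factor out 2^4: 16 = 2^4·1; with 77 mod 8 = 5, (2/77) = -1; sign now +1; continue with (1/77)
reached (1/77) = 1, so the symbol is +1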